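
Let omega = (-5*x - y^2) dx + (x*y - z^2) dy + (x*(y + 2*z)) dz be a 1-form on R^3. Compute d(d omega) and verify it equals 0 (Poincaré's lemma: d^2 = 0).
d(d omega) = 0

Step 1: d omega = sum_{i<j} (∂f_j/∂x_i - ∂f_i/∂x_j) dx_i ∧ dx_j:
  coeff of dx ∧ dy: 3*y
  coeff of dx ∧ dz: y + 2*z
  coeff of dy ∧ dz: x + 2*z
Step 2: Apply d again to each 2-form coefficient. The only possible 3-form in R^3 is dx ∧ dy ∧ dz, with coefficient
  ∂(coeff of dy∧dz)/∂x - ∂(coeff of dx∧dz)/∂y + ∂(coeff of dx∧dy)/∂z
  = ∂/∂x (x + 2*z) - ∂/∂y (y + 2*z) + ∂/∂z (3*y).
Each of these terms simplifies to sums of mixed partials that cancel in pairs. The result is 0 (by equality of mixed partials for smooth functions — Schwarz / Clairaut).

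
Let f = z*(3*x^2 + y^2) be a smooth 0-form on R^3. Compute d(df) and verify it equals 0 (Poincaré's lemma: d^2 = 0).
d(df) = 0

Step 1: df = sum_i (∂f/∂x_i) dx_i = (6*x*z) dx + (2*y*z) dy + (3*x^2 + y^2) dz.
Step 2: Apply d again. Using the 1-form formula, the coefficient of dx ∧ dy in d(df) is ∂^2 f/∂x ∂y - ∂^2 f/∂y ∂x = (0) - (0) = 0 (equality of mixed partials for smooth f).
Similarly for dx ∧ dz and dy ∧ dz — all coefficients vanish. So d(df) = 0.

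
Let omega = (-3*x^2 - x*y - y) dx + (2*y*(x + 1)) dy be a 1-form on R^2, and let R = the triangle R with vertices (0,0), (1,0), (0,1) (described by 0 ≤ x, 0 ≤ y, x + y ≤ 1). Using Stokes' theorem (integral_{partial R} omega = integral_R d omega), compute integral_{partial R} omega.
integral_(partial R) omega = 1

Stokes: integral_partial_R omega = integral_R d omega with d omega = (∂Q/∂x - ∂P/∂y) dx ∧ dy.
  ∂Q/∂x = 2*y
  ∂P/∂y = -x - 1
  integrand = ∂Q/∂x - ∂P/∂y = x + 2*y + 1.
Integrating over R: integral_0^1 integral_0^{1-x} (x + 2*y + 1) dy dx = 1.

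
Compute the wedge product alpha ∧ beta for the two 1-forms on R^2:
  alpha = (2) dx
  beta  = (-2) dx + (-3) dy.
alpha ∧ beta = (-6) dx ∧ dy

Distribute the wedge, using dx_i ∧ dx_j = -dx_j ∧ dx_i and dx_i ∧ dx_i = 0. For each pair (i, j) with i < j, the coefficient of dx_i ∧ dx_j in alpha ∧ beta is (alpha_i * beta_j - alpha_j * beta_i). Collecting: alpha ∧ beta = (-6) dx ∧ dy.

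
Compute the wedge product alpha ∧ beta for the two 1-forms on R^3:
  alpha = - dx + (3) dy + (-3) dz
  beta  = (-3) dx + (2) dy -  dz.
alpha ∧ beta = (7) dx ∧ dy + (-8) dx ∧ dz + (3) dy ∧ dz

Distribute the wedge, using dx_i ∧ dx_j = -dx_j ∧ dx_i and dx_i ∧ dx_i = 0. For each pair (i, j) with i < j, the coefficient of dx_i ∧ dx_j in alpha ∧ beta is (alpha_i * beta_j - alpha_j * beta_i). Collecting: alpha ∧ beta = (7) dx ∧ dy + (-8) dx ∧ dz + (3) dy ∧ dz.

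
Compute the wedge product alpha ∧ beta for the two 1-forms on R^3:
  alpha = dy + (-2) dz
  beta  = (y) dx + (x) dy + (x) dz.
alpha ∧ beta = (-y) dx ∧ dy + (3*x) dy ∧ dz + (2*y) dx ∧ dz

Distribute the wedge, using dx_i ∧ dx_j = -dx_j ∧ dx_i and dx_i ∧ dx_i = 0. For each pair (i, j) with i < j, the coefficient of dx_i ∧ dx_j in alpha ∧ beta is (alpha_i * beta_j - alpha_j * beta_i). Collecting: alpha ∧ beta = (-y) dx ∧ dy + (3*x) dy ∧ dz + (2*y) dx ∧ dz.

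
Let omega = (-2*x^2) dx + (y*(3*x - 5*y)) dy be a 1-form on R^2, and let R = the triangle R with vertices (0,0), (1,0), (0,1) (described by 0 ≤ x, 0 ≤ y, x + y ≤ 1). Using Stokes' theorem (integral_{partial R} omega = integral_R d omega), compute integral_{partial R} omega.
integral_(partial R) omega = 1/2

Stokes: integral_partial_R omega = integral_R d omega with d omega = (∂Q/∂x - ∂P/∂y) dx ∧ dy.
  ∂Q/∂x = 3*y
  ∂P/∂y = 0
  integrand = ∂Q/∂x - ∂P/∂y = 3*y.
Integrating over R: integral_0^1 integral_0^{1-x} (3*y) dy dx = 1/2.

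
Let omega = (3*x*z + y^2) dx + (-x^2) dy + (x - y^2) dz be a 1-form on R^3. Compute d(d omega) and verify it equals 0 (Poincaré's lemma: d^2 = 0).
d(d omega) = 0

Step 1: d omega = sum_{i<j} (∂f_j/∂x_i - ∂f_i/∂x_j) dx_i ∧ dx_j:
  coeff of dx ∧ dy: -2*x - 2*y
  coeff of dx ∧ dz: 1 - 3*x
  coeff of dy ∧ dz: -2*y
Step 2: Apply d again to each 2-form coefficient. The only possible 3-form in R^3 is dx ∧ dy ∧ dz, with coefficient
  ∂(coeff of dy∧dz)/∂x - ∂(coeff of dx∧dz)/∂y + ∂(coeff of dx∧dy)/∂z
  = ∂/∂x (-2*y) - ∂/∂y (1 - 3*x) + ∂/∂z (-2*x - 2*y).
Each of these terms simplifies to sums of mixed partials that cancel in pairs. The result is 0 (by equality of mixed partials for smooth functions — Schwarz / Clairaut).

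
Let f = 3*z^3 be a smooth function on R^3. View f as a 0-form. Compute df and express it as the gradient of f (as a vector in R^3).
df = (0) dx + (0) dy + (9*z^2) dz; grad f = (0, 0, 9*z^2)

For a 0-form f, d f = (∂f/∂x) dx + (∂f/∂y) dy + (∂f/∂z) dz. The components of the vector representation are exactly the entries of grad f in Cartesian coordinates:
  ∂f/∂x = 0
  ∂f/∂y = 0
  ∂f/∂z = 9*z^2.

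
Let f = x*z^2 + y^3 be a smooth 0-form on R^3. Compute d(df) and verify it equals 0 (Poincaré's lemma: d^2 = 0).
d(df) = 0

Step 1: df = sum_i (∂f/∂x_i) dx_i = (z^2) dx + (3*y^2) dy + (2*x*z) dz.
Step 2: Apply d again. Using the 1-form formula, the coefficient of dx ∧ dy in d(df) is ∂^2 f/∂x ∂y - ∂^2 f/∂y ∂x = (0) - (0) = 0 (equality of mixed partials for smooth f).
Similarly for dx ∧ dz and dy ∧ dz — all coefficients vanish. So d(df) = 0.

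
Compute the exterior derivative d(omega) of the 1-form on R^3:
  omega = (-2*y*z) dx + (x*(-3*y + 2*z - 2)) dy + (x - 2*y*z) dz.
d(omega) = (-3*y + 4*z - 2) dx ∧ dy + (2*y + 1) dx ∧ dz + (-2*x - 2*z) dy ∧ dz

For a 1-form omega = sum_i f_i dx_i, the exterior derivative is
  d(omega) = sum_{i < j} (∂f_j/∂x_i - ∂f_i/∂x_j) dx_i ∧ dx_j.
  coefficient of dx ∧ dy: ∂f_2/∂x - ∂f_1/∂y = ∂(x*(-3*y + 2*z - 2))/∂x - ∂(-2*y*z)/∂y = -3*y + 4*z - 2
  coefficient of dx ∧ dz: ∂f_3/∂x - ∂f_1/∂z = ∂(x - 2*y*z)/∂x - ∂(-2*y*z)/∂z = 2*y + 1
  coefficient of dy ∧ dz: ∂f_3/∂y - ∂f_2/∂z = ∂(x - 2*y*z)/∂y - ∂(x*(-3*y + 2*z - 2))/∂z = -2*x - 2*z
Assembling: d(omega) = (-3*y + 4*z - 2) dx ∧ dy + (2*y + 1) dx ∧ dz + (-2*x - 2*z) dy ∧ dz.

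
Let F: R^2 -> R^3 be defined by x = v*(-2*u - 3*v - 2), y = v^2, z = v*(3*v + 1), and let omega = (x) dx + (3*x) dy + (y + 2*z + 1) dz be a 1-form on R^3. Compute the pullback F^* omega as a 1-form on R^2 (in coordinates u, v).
F^* omega = (v^2*(4*u + 6*v + 4)) du + (4*u^2*v + 6*u*v^2 + 8*u*v + 42*v^3 + 25*v^2 + 12*v + 1) dv

Using F^*(f dg) = (f ∘ F) d(g ∘ F), substitute each coordinate x_i by F_i(u, v) in f_i, and replace dx_i by d F_i = (∂F_i/∂u) du + (∂F_i/∂v) dv.
  For the x component: f_1(F) = v*(-2*u - 3*v - 2); d F_1 = (-2*v) du + (-2*u - 6*v - 2) dv
  For the y component: f_2(F) = 3*v*(-2*u - 3*v - 2); d F_2 = (0) du + (2*v) dv
  For the z component: f_3(F) = 7*v^2 + 2*v + 1; d F_3 = (0) du + (6*v + 1) dv
Combining and collecting du, dv coefficients:
  coeff of du: v^2*(4*u + 6*v + 4)
  coeff of dv: 4*u^2*v + 6*u*v^2 + 8*u*v + 42*v^3 + 25*v^2 + 12*v + 1
F^* omega = (v^2*(4*u + 6*v + 4)) du + (4*u^2*v + 6*u*v^2 + 8*u*v + 42*v^3 + 25*v^2 + 12*v + 1) dv.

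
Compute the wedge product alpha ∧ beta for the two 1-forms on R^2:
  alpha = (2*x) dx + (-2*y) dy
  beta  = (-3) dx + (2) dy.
alpha ∧ beta = (4*x - 6*y) dx ∧ dy

Distribute the wedge, using dx_i ∧ dx_j = -dx_j ∧ dx_i and dx_i ∧ dx_i = 0. For each pair (i, j) with i < j, the coefficient of dx_i ∧ dx_j in alpha ∧ beta is (alpha_i * beta_j - alpha_j * beta_i). Collecting: alpha ∧ beta = (4*x - 6*y) dx ∧ dy.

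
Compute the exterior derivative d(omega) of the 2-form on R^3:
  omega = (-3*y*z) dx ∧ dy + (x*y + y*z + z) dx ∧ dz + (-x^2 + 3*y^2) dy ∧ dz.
d(omega) = (-3*x - 3*y - z) dx ∧ dy ∧ dz

For a 2-form omega = sum_{i<j} g_{ij} dx_i ∧ dx_j, the exterior derivative is
  d(omega) = sum_{i<j} d(g_{ij}) ∧ dx_i ∧ dx_j = sum_{i<j, k} (∂g_{ij}/∂x_k) dx_k ∧ dx_i ∧ dx_j.
Expand each term, using dx_k ∧ dx_i ∧ dx_j = sgn(permutation) dx_{(a)} ∧ dx_{(b)} ∧ dx_{(c)} with (a < b < c) sorted:
  d(-3*y*z) includes (∂/∂z)(-3*y*z) dz = (-3*y) dz, which multiplied by dx ∧ dy gives (-3*y) dx ∧ dy ∧ dz
  d(x*y + y*z + z) includes (∂/∂y)(x*y + y*z + z) dy = (x + z) dy, which multiplied by dx ∧ dz gives (-x - z) dx ∧ dy ∧ dz
  d(-x^2 + 3*y^2) includes (∂/∂x)(-x^2 + 3*y^2) dx = (-2*x) dx, which multiplied by dy ∧ dz gives (-2*x) dx ∧ dy ∧ dz
Collecting like 3-forms: d(omega) = (-3*x - 3*y - z) dx ∧ dy ∧ dz.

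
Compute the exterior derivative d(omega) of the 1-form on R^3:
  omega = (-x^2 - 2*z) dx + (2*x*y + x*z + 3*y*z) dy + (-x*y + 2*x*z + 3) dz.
d(omega) = (2*y + z) dx ∧ dy + (-y + 2*z + 2) dx ∧ dz + (-2*x - 3*y) dy ∧ dz

For a 1-form omega = sum_i f_i dx_i, the exterior derivative is
  d(omega) = sum_{i < j} (∂f_j/∂x_i - ∂f_i/∂x_j) dx_i ∧ dx_j.
  coefficient of dx ∧ dy: ∂f_2/∂x - ∂f_1/∂y = ∂(2*x*y + x*z + 3*y*z)/∂x - ∂(-x^2 - 2*z)/∂y = 2*y + z
  coefficient of dx ∧ dz: ∂f_3/∂x - ∂f_1/∂z = ∂(-x*y + 2*x*z + 3)/∂x - ∂(-x^2 - 2*z)/∂z = -y + 2*z + 2
  coefficient of dy ∧ dz: ∂f_3/∂y - ∂f_2/∂z = ∂(-x*y + 2*x*z + 3)/∂y - ∂(2*x*y + x*z + 3*y*z)/∂z = -2*x - 3*y
Assembling: d(omega) = (2*y + z) dx ∧ dy + (-y + 2*z + 2) dx ∧ dz + (-2*x - 3*y) dy ∧ dz.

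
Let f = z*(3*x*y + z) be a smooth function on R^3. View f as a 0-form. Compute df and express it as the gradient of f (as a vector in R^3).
df = (3*y*z) dx + (3*x*z) dy + (3*x*y + 2*z) dz; grad f = (3*y*z, 3*x*z, 3*x*y + 2*z)

For a 0-form f, d f = (∂f/∂x) dx + (∂f/∂y) dy + (∂f/∂z) dz. The components of the vector representation are exactly the entries of grad f in Cartesian coordinates:
  ∂f/∂x = 3*y*z
  ∂f/∂y = 3*x*z
  ∂f/∂z = 3*x*y + 2*z.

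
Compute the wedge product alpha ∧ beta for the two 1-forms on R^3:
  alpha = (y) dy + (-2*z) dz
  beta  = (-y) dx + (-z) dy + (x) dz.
alpha ∧ beta = (y^2) dx ∧ dy + (x*y - 2*z^2) dy ∧ dz + (-2*y*z) dx ∧ dz

Distribute the wedge, using dx_i ∧ dx_j = -dx_j ∧ dx_i and dx_i ∧ dx_i = 0. For each pair (i, j) with i < j, the coefficient of dx_i ∧ dx_j in alpha ∧ beta is (alpha_i * beta_j - alpha_j * beta_i). Collecting: alpha ∧ beta = (y^2) dx ∧ dy + (x*y - 2*z^2) dy ∧ dz + (-2*y*z) dx ∧ dz.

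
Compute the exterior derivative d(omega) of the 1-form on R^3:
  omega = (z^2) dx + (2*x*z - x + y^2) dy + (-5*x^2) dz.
d(omega) = (2*z - 1) dx ∧ dy + (-10*x - 2*z) dx ∧ dz + (-2*x) dy ∧ dz

For a 1-form omega = sum_i f_i dx_i, the exterior derivative is
  d(omega) = sum_{i < j} (∂f_j/∂x_i - ∂f_i/∂x_j) dx_i ∧ dx_j.
  coefficient of dx ∧ dy: ∂f_2/∂x - ∂f_1/∂y = ∂(2*x*z - x + y^2)/∂x - ∂(z^2)/∂y = 2*z - 1
  coefficient of dx ∧ dz: ∂f_3/∂x - ∂f_1/∂z = ∂(-5*x^2)/∂x - ∂(z^2)/∂z = -10*x - 2*z
  coefficient of dy ∧ dz: ∂f_3/∂y - ∂f_2/∂z = ∂(-5*x^2)/∂y - ∂(2*x*z - x + y^2)/∂z = -2*x
Assembling: d(omega) = (2*z - 1) dx ∧ dy + (-10*x - 2*z) dx ∧ dz + (-2*x) dy ∧ dz.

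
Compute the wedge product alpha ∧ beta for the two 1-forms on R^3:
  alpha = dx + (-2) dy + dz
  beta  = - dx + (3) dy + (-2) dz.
alpha ∧ beta = (1) dx ∧ dy + (-1) dx ∧ dz + (1) dy ∧ dz

Distribute the wedge, using dx_i ∧ dx_j = -dx_j ∧ dx_i and dx_i ∧ dx_i = 0. For each pair (i, j) with i < j, the coefficient of dx_i ∧ dx_j in alpha ∧ beta is (alpha_i * beta_j - alpha_j * beta_i). Collecting: alpha ∧ beta = (1) dx ∧ dy + (-1) dx ∧ dz + (1) dy ∧ dz.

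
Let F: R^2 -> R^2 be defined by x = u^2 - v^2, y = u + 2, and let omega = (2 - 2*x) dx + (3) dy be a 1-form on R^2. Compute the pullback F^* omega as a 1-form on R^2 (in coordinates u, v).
F^* omega = (-4*u^3 + 4*u*v^2 + 4*u + 3) du + (4*v*(u^2 - v^2 - 1)) dv

Using F^*(f dg) = (f ∘ F) d(g ∘ F), substitute each coordinate x_i by F_i(u, v) in f_i, and replace dx_i by d F_i = (∂F_i/∂u) du + (∂F_i/∂v) dv.
  For the x component: f_1(F) = -2*u^2 + 2*v^2 + 2; d F_1 = (2*u) du + (-2*v) dv
  For the y component: f_2(F) = 3; d F_2 = (1) du + (0) dv
Combining and collecting du, dv coefficients:
  coeff of du: -4*u^3 + 4*u*v^2 + 4*u + 3
  coeff of dv: 4*v*(u^2 - v^2 - 1)
F^* omega = (-4*u^3 + 4*u*v^2 + 4*u + 3) du + (4*v*(u^2 - v^2 - 1)) dv.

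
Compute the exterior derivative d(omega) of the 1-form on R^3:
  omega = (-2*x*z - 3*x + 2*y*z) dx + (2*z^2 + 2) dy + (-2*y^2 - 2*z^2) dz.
d(omega) = (-2*z) dx ∧ dy + (2*x - 2*y) dx ∧ dz + (-4*y - 4*z) dy ∧ dz

For a 1-form omega = sum_i f_i dx_i, the exterior derivative is
  d(omega) = sum_{i < j} (∂f_j/∂x_i - ∂f_i/∂x_j) dx_i ∧ dx_j.
  coefficient of dx ∧ dy: ∂f_2/∂x - ∂f_1/∂y = ∂(2*z^2 + 2)/∂x - ∂(-2*x*z - 3*x + 2*y*z)/∂y = -2*z
  coefficient of dx ∧ dz: ∂f_3/∂x - ∂f_1/∂z = ∂(-2*y^2 - 2*z^2)/∂x - ∂(-2*x*z - 3*x + 2*y*z)/∂z = 2*x - 2*y
  coefficient of dy ∧ dz: ∂f_3/∂y - ∂f_2/∂z = ∂(-2*y^2 - 2*z^2)/∂y - ∂(2*z^2 + 2)/∂z = -4*y - 4*z
Assembling: d(omega) = (-2*z) dx ∧ dy + (2*x - 2*y) dx ∧ dz + (-4*y - 4*z) dy ∧ dz.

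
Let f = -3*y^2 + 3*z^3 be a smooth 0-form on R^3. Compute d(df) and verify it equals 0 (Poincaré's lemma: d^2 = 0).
d(df) = 0

Step 1: df = sum_i (∂f/∂x_i) dx_i = (0) dx + (-6*y) dy + (9*z^2) dz.
Step 2: Apply d again. Using the 1-form formula, the coefficient of dx ∧ dy in d(df) is ∂^2 f/∂x ∂y - ∂^2 f/∂y ∂x = (0) - (0) = 0 (equality of mixed partials for smooth f).
Similarly for dx ∧ dz and dy ∧ dz — all coefficients vanish. So d(df) = 0.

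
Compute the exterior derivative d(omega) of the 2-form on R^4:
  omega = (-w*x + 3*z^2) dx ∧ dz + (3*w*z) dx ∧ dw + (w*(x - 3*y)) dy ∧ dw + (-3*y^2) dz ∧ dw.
d(omega) = (-3*w - x) dx ∧ dz ∧ dw + (w) dx ∧ dy ∧ dw + (-6*y) dy ∧ dz ∧ dw

For a 2-form omega = sum_{i<j} g_{ij} dx_i ∧ dx_j, the exterior derivative is
  d(omega) = sum_{i<j} d(g_{ij}) ∧ dx_i ∧ dx_j = sum_{i<j, k} (∂g_{ij}/∂x_k) dx_k ∧ dx_i ∧ dx_j.
Expand each term, using dx_k ∧ dx_i ∧ dx_j = sgn(permutation) dx_{(a)} ∧ dx_{(b)} ∧ dx_{(c)} with (a < b < c) sorted:
  d(-w*x + 3*z^2) includes (∂/∂w)(-w*x + 3*z^2) dw = (-x) dw, which multiplied by dx ∧ dz gives (-x) dx ∧ dz ∧ dw
  d(3*w*z) includes (∂/∂z)(3*w*z) dz = (3*w) dz, which multiplied by dx ∧ dw gives (-3*w) dx ∧ dz ∧ dw
  d(w*(x - 3*y)) includes (∂/∂x)(w*(x - 3*y)) dx = (w) dx, which multiplied by dy ∧ dw gives (w) dx ∧ dy ∧ dw
  d(-3*y^2) includes (∂/∂y)(-3*y^2) dy = (-6*y) dy, which multiplied by dz ∧ dw gives (-6*y) dy ∧ dz ∧ dw
Collecting like 3-forms: d(omega) = (-3*w - x) dx ∧ dz ∧ dw + (w) dx ∧ dy ∧ dw + (-6*y) dy ∧ dz ∧ dw.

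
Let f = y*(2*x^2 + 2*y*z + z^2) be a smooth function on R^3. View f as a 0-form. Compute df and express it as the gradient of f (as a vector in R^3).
df = (4*x*y) dx + (2*x^2 + 4*y*z + z^2) dy + (2*y*(y + z)) dz; grad f = (4*x*y, 2*x^2 + 4*y*z + z^2, 2*y*(y + z))

For a 0-form f, d f = (∂f/∂x) dx + (∂f/∂y) dy + (∂f/∂z) dz. The components of the vector representation are exactly the entries of grad f in Cartesian coordinates:
  ∂f/∂x = 4*x*y
  ∂f/∂y = 2*x^2 + 4*y*z + z^2
  ∂f/∂z = 2*y*(y + z).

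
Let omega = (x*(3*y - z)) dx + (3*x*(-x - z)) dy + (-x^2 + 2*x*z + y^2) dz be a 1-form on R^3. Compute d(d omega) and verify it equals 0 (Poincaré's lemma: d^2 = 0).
d(d omega) = 0

Step 1: d omega = sum_{i<j} (∂f_j/∂x_i - ∂f_i/∂x_j) dx_i ∧ dx_j:
  coeff of dx ∧ dy: -9*x - 3*z
  coeff of dx ∧ dz: -x + 2*z
  coeff of dy ∧ dz: 3*x + 2*y
Step 2: Apply d again to each 2-form coefficient. The only possible 3-form in R^3 is dx ∧ dy ∧ dz, with coefficient
  ∂(coeff of dy∧dz)/∂x - ∂(coeff of dx∧dz)/∂y + ∂(coeff of dx∧dy)/∂z
  = ∂/∂x (3*x + 2*y) - ∂/∂y (-x + 2*z) + ∂/∂z (-9*x - 3*z).
Each of these terms simplifies to sums of mixed partials that cancel in pairs. The result is 0 (by equality of mixed partials for smooth functions — Schwarz / Clairaut).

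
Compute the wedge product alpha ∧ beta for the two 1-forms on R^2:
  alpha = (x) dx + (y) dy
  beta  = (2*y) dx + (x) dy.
alpha ∧ beta = (x^2 - 2*y^2) dx ∧ dy

Distribute the wedge, using dx_i ∧ dx_j = -dx_j ∧ dx_i and dx_i ∧ dx_i = 0. For each pair (i, j) with i < j, the coefficient of dx_i ∧ dx_j in alpha ∧ beta is (alpha_i * beta_j - alpha_j * beta_i). Collecting: alpha ∧ beta = (x^2 - 2*y^2) dx ∧ dy.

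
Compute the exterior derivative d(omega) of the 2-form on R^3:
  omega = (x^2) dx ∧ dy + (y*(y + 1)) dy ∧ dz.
d(omega) = 0

For a 2-form omega = sum_{i<j} g_{ij} dx_i ∧ dx_j, the exterior derivative is
  d(omega) = sum_{i<j} d(g_{ij}) ∧ dx_i ∧ dx_j = sum_{i<j, k} (∂g_{ij}/∂x_k) dx_k ∧ dx_i ∧ dx_j.
Expand each term, using dx_k ∧ dx_i ∧ dx_j = sgn(permutation) dx_{(a)} ∧ dx_{(b)} ∧ dx_{(c)} with (a < b < c) sorted:

Collecting like 3-forms: d(omega) = 0.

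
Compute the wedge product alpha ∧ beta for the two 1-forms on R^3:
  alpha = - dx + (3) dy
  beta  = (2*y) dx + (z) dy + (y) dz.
alpha ∧ beta = (-6*y - z) dx ∧ dy + (-y) dx ∧ dz + (3*y) dy ∧ dz

Distribute the wedge, using dx_i ∧ dx_j = -dx_j ∧ dx_i and dx_i ∧ dx_i = 0. For each pair (i, j) with i < j, the coefficient of dx_i ∧ dx_j in alpha ∧ beta is (alpha_i * beta_j - alpha_j * beta_i). Collecting: alpha ∧ beta = (-6*y - z) dx ∧ dy + (-y) dx ∧ dz + (3*y) dy ∧ dz.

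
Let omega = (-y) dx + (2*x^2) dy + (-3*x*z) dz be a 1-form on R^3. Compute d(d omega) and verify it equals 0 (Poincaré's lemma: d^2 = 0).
d(d omega) = 0

Step 1: d omega = sum_{i<j} (∂f_j/∂x_i - ∂f_i/∂x_j) dx_i ∧ dx_j:
  coeff of dx ∧ dy: 4*x + 1
  coeff of dx ∧ dz: -3*z
  coeff of dy ∧ dz: 0
Step 2: Apply d again to each 2-form coefficient. The only possible 3-form in R^3 is dx ∧ dy ∧ dz, with coefficient
  ∂(coeff of dy∧dz)/∂x - ∂(coeff of dx∧dz)/∂y + ∂(coeff of dx∧dy)/∂z
  = ∂/∂x (0) - ∂/∂y (-3*z) + ∂/∂z (4*x + 1).
Each of these terms simplifies to sums of mixed partials that cancel in pairs. The result is 0 (by equality of mixed partials for smooth functions — Schwarz / Clairaut).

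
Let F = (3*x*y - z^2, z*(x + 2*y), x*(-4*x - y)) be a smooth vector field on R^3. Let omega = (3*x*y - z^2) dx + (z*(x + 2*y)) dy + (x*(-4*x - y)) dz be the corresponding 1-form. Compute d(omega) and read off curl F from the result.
d(omega) = (-2*x - 2*y) dy ∧ dz + (8*x + y - 2*z) dz ∧ dx + (-3*x + z) dx ∧ dy; curl F = (-2*x - 2*y, 8*x + y - 2*z, -3*x + z)

d omega = sum_{i<j} (∂f_j/∂x_i - ∂f_i/∂x_j) dx_i ∧ dx_j. Under the identification (dy ∧ dz, dz ∧ dx, dx ∧ dy) ↔ (e_x, e_y, e_z), the coefficients are exactly the components of curl F. Compute:
  ∂R/∂y - ∂Q/∂z = (-x) - (x + 2*y) = -2*x - 2*y
  ∂P/∂z - ∂R/∂x = (-2*z) - (-8*x - y) = 8*x + y - 2*z
  ∂Q/∂x - ∂P/∂y = (z) - (3*x) = -3*x + z.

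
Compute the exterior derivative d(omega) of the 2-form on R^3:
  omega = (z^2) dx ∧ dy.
d(omega) = (2*z) dx ∧ dy ∧ dz

For a 2-form omega = sum_{i<j} g_{ij} dx_i ∧ dx_j, the exterior derivative is
  d(omega) = sum_{i<j} d(g_{ij}) ∧ dx_i ∧ dx_j = sum_{i<j, k} (∂g_{ij}/∂x_k) dx_k ∧ dx_i ∧ dx_j.
Expand each term, using dx_k ∧ dx_i ∧ dx_j = sgn(permutation) dx_{(a)} ∧ dx_{(b)} ∧ dx_{(c)} with (a < b < c) sorted:
  d(z^2) includes (∂/∂z)(z^2) dz = (2*z) dz, which multiplied by dx ∧ dy gives (2*z) dx ∧ dy ∧ dz
Collecting like 3-forms: d(omega) = (2*z) dx ∧ dy ∧ dz.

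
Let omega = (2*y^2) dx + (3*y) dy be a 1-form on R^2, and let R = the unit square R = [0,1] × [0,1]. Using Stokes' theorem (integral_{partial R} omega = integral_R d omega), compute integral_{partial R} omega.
integral_(partial R) omega = -2

Stokes: integral_partial_R omega = integral_R d omega with d omega = (∂Q/∂x - ∂P/∂y) dx ∧ dy.
  ∂Q/∂x = 0
  ∂P/∂y = 4*y
  integrand = ∂Q/∂x - ∂P/∂y = -4*y.
Integrating over R: integral_0^1 integral_0^1 (-4*y) dx dy = -2.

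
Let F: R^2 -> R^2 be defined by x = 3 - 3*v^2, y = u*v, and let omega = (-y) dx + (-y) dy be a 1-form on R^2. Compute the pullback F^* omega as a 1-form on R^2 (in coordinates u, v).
F^* omega = (-u*v^2) du + (u*v*(-u + 6*v)) dv

Using F^*(f dg) = (f ∘ F) d(g ∘ F), substitute each coordinate x_i by F_i(u, v) in f_i, and replace dx_i by d F_i = (∂F_i/∂u) du + (∂F_i/∂v) dv.
  For the x component: f_1(F) = -u*v; d F_1 = (0) du + (-6*v) dv
  For the y component: f_2(F) = -u*v; d F_2 = (v) du + (u) dv
Combining and collecting du, dv coefficients:
  coeff of du: -u*v^2
  coeff of dv: u*v*(-u + 6*v)
F^* omega = (-u*v^2) du + (u*v*(-u + 6*v)) dv.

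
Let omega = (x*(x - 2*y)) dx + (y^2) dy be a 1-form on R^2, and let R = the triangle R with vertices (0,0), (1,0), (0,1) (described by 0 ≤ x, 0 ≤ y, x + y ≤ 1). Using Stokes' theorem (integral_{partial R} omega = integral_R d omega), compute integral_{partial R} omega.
integral_(partial R) omega = 1/3

Stokes: integral_partial_R omega = integral_R d omega with d omega = (∂Q/∂x - ∂P/∂y) dx ∧ dy.
  ∂Q/∂x = 0
  ∂P/∂y = -2*x
  integrand = ∂Q/∂x - ∂P/∂y = 2*x.
Integrating over R: integral_0^1 integral_0^{1-x} (2*x) dy dx = 1/3.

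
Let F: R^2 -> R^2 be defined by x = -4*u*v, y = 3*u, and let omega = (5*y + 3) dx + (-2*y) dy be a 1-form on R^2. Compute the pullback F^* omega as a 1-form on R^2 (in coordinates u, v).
F^* omega = (-60*u*v - 18*u - 12*v) du + (12*u*(-5*u - 1)) dv

Using F^*(f dg) = (f ∘ F) d(g ∘ F), substitute each coordinate x_i by F_i(u, v) in f_i, and replace dx_i by d F_i = (∂F_i/∂u) du + (∂F_i/∂v) dv.
  For the x component: f_1(F) = 15*u + 3; d F_1 = (-4*v) du + (-4*u) dv
  For the y component: f_2(F) = -6*u; d F_2 = (3) du + (0) dv
Combining and collecting du, dv coefficients:
  coeff of du: -60*u*v - 18*u - 12*v
  coeff of dv: 12*u*(-5*u - 1)
F^* omega = (-60*u*v - 18*u - 12*v) du + (12*u*(-5*u - 1)) dv.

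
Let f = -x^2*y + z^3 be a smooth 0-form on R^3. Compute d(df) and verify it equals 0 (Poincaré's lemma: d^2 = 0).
d(df) = 0

Step 1: df = sum_i (∂f/∂x_i) dx_i = (-2*x*y) dx + (-x^2) dy + (3*z^2) dz.
Step 2: Apply d again. Using the 1-form formula, the coefficient of dx ∧ dy in d(df) is ∂^2 f/∂x ∂y - ∂^2 f/∂y ∂x = (-2*x) - (-2*x) = 0 (equality of mixed partials for smooth f).
Similarly for dx ∧ dz and dy ∧ dz — all coefficients vanish. So d(df) = 0.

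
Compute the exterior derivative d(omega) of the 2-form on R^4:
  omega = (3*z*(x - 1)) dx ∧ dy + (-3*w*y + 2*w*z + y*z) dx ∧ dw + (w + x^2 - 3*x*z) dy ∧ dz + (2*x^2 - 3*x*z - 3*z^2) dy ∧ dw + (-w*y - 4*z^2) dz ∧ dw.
d(omega) = (5*x - 3*z - 3) dx ∧ dy ∧ dz + (3*w + 4*x - 4*z) dx ∧ dy ∧ dw + (-2*w - y) dx ∧ dz ∧ dw + (-w + 3*x + 6*z + 1) dy ∧ dz ∧ dw

For a 2-form omega = sum_{i<j} g_{ij} dx_i ∧ dx_j, the exterior derivative is
  d(omega) = sum_{i<j} d(g_{ij}) ∧ dx_i ∧ dx_j = sum_{i<j, k} (∂g_{ij}/∂x_k) dx_k ∧ dx_i ∧ dx_j.
Expand each term, using dx_k ∧ dx_i ∧ dx_j = sgn(permutation) dx_{(a)} ∧ dx_{(b)} ∧ dx_{(c)} with (a < b < c) sorted:
  d(3*z*(x - 1)) includes (∂/∂z)(3*z*(x - 1)) dz = (3*x - 3) dz, which multiplied by dx ∧ dy gives (3*x - 3) dx ∧ dy ∧ dz
  d(-3*w*y + 2*w*z + y*z) includes (∂/∂y)(-3*w*y + 2*w*z + y*z) dy = (-3*w + z) dy, which multiplied by dx ∧ dw gives (3*w - z) dx ∧ dy ∧ dw
  d(-3*w*y + 2*w*z + y*z) includes (∂/∂z)(-3*w*y + 2*w*z + y*z) dz = (2*w + y) dz, which multiplied by dx ∧ dw gives (-2*w - y) dx ∧ dz ∧ dw
  d(w + x^2 - 3*x*z) includes (∂/∂x)(w + x^2 - 3*x*z) dx = (2*x - 3*z) dx, which multiplied by dy ∧ dz gives (2*x - 3*z) dx ∧ dy ∧ dz
  d(w + x^2 - 3*x*z) includes (∂/∂w)(w + x^2 - 3*x*z) dw = (1) dw, which multiplied by dy ∧ dz gives (1) dy ∧ dz ∧ dw
  d(2*x^2 - 3*x*z - 3*z^2) includes (∂/∂x)(2*x^2 - 3*x*z - 3*z^2) dx = (4*x - 3*z) dx, which multiplied by dy ∧ dw gives (4*x - 3*z) dx ∧ dy ∧ dw
  d(2*x^2 - 3*x*z - 3*z^2) includes (∂/∂z)(2*x^2 - 3*x*z - 3*z^2) dz = (-3*x - 6*z) dz, which multiplied by dy ∧ dw gives (3*x + 6*z) dy ∧ dz ∧ dw
  d(-w*y - 4*z^2) includes (∂/∂y)(-w*y - 4*z^2) dy = (-w) dy, which multiplied by dz ∧ dw gives (-w) dy ∧ dz ∧ dw
Collecting like 3-forms: d(omega) = (5*x - 3*z - 3) dx ∧ dy ∧ dz + (3*w + 4*x - 4*z) dx ∧ dy ∧ dw + (-2*w - y) dx ∧ dz ∧ dw + (-w + 3*x + 6*z + 1) dy ∧ dz ∧ dw.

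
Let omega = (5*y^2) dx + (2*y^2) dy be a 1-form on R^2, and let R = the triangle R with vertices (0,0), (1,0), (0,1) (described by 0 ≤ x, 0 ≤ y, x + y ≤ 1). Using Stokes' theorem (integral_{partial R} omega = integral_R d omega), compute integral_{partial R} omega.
integral_(partial R) omega = -5/3

Stokes: integral_partial_R omega = integral_R d omega with d omega = (∂Q/∂x - ∂P/∂y) dx ∧ dy.
  ∂Q/∂x = 0
  ∂P/∂y = 10*y
  integrand = ∂Q/∂x - ∂P/∂y = -10*y.
Integrating over R: integral_0^1 integral_0^{1-x} (-10*y) dy dx = -5/3.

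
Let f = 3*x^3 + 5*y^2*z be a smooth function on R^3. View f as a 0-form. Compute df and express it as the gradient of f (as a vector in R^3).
df = (9*x^2) dx + (10*y*z) dy + (5*y^2) dz; grad f = (9*x^2, 10*y*z, 5*y^2)

For a 0-form f, d f = (∂f/∂x) dx + (∂f/∂y) dy + (∂f/∂z) dz. The components of the vector representation are exactly the entries of grad f in Cartesian coordinates:
  ∂f/∂x = 9*x^2
  ∂f/∂y = 10*y*z
  ∂f/∂z = 5*y^2.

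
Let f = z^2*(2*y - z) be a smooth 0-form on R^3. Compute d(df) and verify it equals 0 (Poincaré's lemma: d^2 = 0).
d(df) = 0

Step 1: df = sum_i (∂f/∂x_i) dx_i = (0) dx + (2*z^2) dy + (z*(4*y - 3*z)) dz.
Step 2: Apply d again. Using the 1-form formula, the coefficient of dx ∧ dy in d(df) is ∂^2 f/∂x ∂y - ∂^2 f/∂y ∂x = (0) - (0) = 0 (equality of mixed partials for smooth f).
Similarly for dx ∧ dz and dy ∧ dz — all coefficients vanish. So d(df) = 0.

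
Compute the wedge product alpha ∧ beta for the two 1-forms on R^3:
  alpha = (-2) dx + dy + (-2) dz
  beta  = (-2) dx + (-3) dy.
alpha ∧ beta = (8) dx ∧ dy + (-4) dx ∧ dz + (-6) dy ∧ dz

Distribute the wedge, using dx_i ∧ dx_j = -dx_j ∧ dx_i and dx_i ∧ dx_i = 0. For each pair (i, j) with i < j, the coefficient of dx_i ∧ dx_j in alpha ∧ beta is (alpha_i * beta_j - alpha_j * beta_i). Collecting: alpha ∧ beta = (8) dx ∧ dy + (-4) dx ∧ dz + (-6) dy ∧ dz.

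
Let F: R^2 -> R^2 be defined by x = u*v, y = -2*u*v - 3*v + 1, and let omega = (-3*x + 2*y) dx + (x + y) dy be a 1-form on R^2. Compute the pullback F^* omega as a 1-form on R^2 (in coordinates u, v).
F^* omega = (-5*u*v^2) du + (-5*u^2*v + 3*u*v + 9*v - 3) dv

Using F^*(f dg) = (f ∘ F) d(g ∘ F), substitute each coordinate x_i by F_i(u, v) in f_i, and replace dx_i by d F_i = (∂F_i/∂u) du + (∂F_i/∂v) dv.
  For the x component: f_1(F) = -7*u*v - 6*v + 2; d F_1 = (v) du + (u) dv
  For the y component: f_2(F) = -u*v - 3*v + 1; d F_2 = (-2*v) du + (-2*u - 3) dv
Combining and collecting du, dv coefficients:
  coeff of du: -5*u*v^2
  coeff of dv: -5*u^2*v + 3*u*v + 9*v - 3
F^* omega = (-5*u*v^2) du + (-5*u^2*v + 3*u*v + 9*v - 3) dv.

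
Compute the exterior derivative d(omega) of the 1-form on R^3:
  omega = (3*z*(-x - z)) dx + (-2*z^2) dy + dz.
d(omega) = (3*x + 6*z) dx ∧ dz + (4*z) dy ∧ dz

For a 1-form omega = sum_i f_i dx_i, the exterior derivative is
  d(omega) = sum_{i < j} (∂f_j/∂x_i - ∂f_i/∂x_j) dx_i ∧ dx_j.
  coefficient of dx ∧ dz: ∂f_3/∂x - ∂f_1/∂z = ∂(1)/∂x - ∂(3*z*(-x - z))/∂z = 3*x + 6*z
  coefficient of dy ∧ dz: ∂f_3/∂y - ∂f_2/∂z = ∂(1)/∂y - ∂(-2*z^2)/∂z = 4*z
Assembling: d(omega) = (3*x + 6*z) dx ∧ dz + (4*z) dy ∧ dz.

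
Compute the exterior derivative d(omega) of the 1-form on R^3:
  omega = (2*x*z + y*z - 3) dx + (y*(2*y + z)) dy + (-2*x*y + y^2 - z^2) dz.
d(omega) = (-z) dx ∧ dy + (-2*x - 3*y) dx ∧ dz + (-2*x + y) dy ∧ dz

For a 1-form omega = sum_i f_i dx_i, the exterior derivative is
  d(omega) = sum_{i < j} (∂f_j/∂x_i - ∂f_i/∂x_j) dx_i ∧ dx_j.
  coefficient of dx ∧ dy: ∂f_2/∂x - ∂f_1/∂y = ∂(y*(2*y + z))/∂x - ∂(2*x*z + y*z - 3)/∂y = -z
  coefficient of dx ∧ dz: ∂f_3/∂x - ∂f_1/∂z = ∂(-2*x*y + y^2 - z^2)/∂x - ∂(2*x*z + y*z - 3)/∂z = -2*x - 3*y
  coefficient of dy ∧ dz: ∂f_3/∂y - ∂f_2/∂z = ∂(-2*x*y + y^2 - z^2)/∂y - ∂(y*(2*y + z))/∂z = -2*x + y
Assembling: d(omega) = (-z) dx ∧ dy + (-2*x - 3*y) dx ∧ dz + (-2*x + y) dy ∧ dz.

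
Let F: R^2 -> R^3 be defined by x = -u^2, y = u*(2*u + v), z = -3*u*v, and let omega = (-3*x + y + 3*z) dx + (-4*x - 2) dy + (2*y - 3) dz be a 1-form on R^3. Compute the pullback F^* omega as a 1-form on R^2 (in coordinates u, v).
F^* omega = (6*u^3 + 8*u^2*v - 6*u*v^2 - 8*u + 7*v) du + (u*(-8*u^2 - 6*u*v + 7)) dv

Using F^*(f dg) = (f ∘ F) d(g ∘ F), substitute each coordinate x_i by F_i(u, v) in f_i, and replace dx_i by d F_i = (∂F_i/∂u) du + (∂F_i/∂v) dv.
  For the x component: f_1(F) = u*(5*u - 8*v); d F_1 = (-2*u) du + (0) dv
  For the y component: f_2(F) = 4*u^2 - 2; d F_2 = (4*u + v) du + (u) dv
  For the z component: f_3(F) = 4*u^2 + 2*u*v - 3; d F_3 = (-3*v) du + (-3*u) dv
Combining and collecting du, dv coefficients:
  coeff of du: 6*u^3 + 8*u^2*v - 6*u*v^2 - 8*u + 7*v
  coeff of dv: u*(-8*u^2 - 6*u*v + 7)
F^* omega = (6*u^3 + 8*u^2*v - 6*u*v^2 - 8*u + 7*v) du + (u*(-8*u^2 - 6*u*v + 7)) dv.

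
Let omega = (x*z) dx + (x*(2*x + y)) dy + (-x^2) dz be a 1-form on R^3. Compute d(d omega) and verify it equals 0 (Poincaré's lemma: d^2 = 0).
d(d omega) = 0

Step 1: d omega = sum_{i<j} (∂f_j/∂x_i - ∂f_i/∂x_j) dx_i ∧ dx_j:
  coeff of dx ∧ dy: 4*x + y
  coeff of dx ∧ dz: -3*x
  coeff of dy ∧ dz: 0
Step 2: Apply d again to each 2-form coefficient. The only possible 3-form in R^3 is dx ∧ dy ∧ dz, with coefficient
  ∂(coeff of dy∧dz)/∂x - ∂(coeff of dx∧dz)/∂y + ∂(coeff of dx∧dy)/∂z
  = ∂/∂x (0) - ∂/∂y (-3*x) + ∂/∂z (4*x + y).
Each of these terms simplifies to sums of mixed partials that cancel in pairs. The result is 0 (by equality of mixed partials for smooth functions — Schwarz / Clairaut).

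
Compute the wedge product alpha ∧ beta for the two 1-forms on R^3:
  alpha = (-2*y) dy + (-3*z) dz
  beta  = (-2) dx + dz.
alpha ∧ beta = (-4*y) dx ∧ dy + (-2*y) dy ∧ dz + (-6*z) dx ∧ dz

Distribute the wedge, using dx_i ∧ dx_j = -dx_j ∧ dx_i and dx_i ∧ dx_i = 0. For each pair (i, j) with i < j, the coefficient of dx_i ∧ dx_j in alpha ∧ beta is (alpha_i * beta_j - alpha_j * beta_i). Collecting: alpha ∧ beta = (-4*y) dx ∧ dy + (-2*y) dy ∧ dz + (-6*z) dx ∧ dz.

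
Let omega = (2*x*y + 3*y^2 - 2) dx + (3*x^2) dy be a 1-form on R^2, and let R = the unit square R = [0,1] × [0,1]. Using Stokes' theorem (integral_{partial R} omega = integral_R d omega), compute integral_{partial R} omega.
integral_(partial R) omega = -1

Stokes: integral_partial_R omega = integral_R d omega with d omega = (∂Q/∂x - ∂P/∂y) dx ∧ dy.
  ∂Q/∂x = 6*x
  ∂P/∂y = 2*x + 6*y
  integrand = ∂Q/∂x - ∂P/∂y = 4*x - 6*y.
Integrating over R: integral_0^1 integral_0^1 (4*x - 6*y) dx dy = -1.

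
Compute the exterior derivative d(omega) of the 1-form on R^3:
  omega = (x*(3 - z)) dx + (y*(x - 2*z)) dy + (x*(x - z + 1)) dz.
d(omega) = (y) dx ∧ dy + (3*x - z + 1) dx ∧ dz + (2*y) dy ∧ dz

For a 1-form omega = sum_i f_i dx_i, the exterior derivative is
  d(omega) = sum_{i < j} (∂f_j/∂x_i - ∂f_i/∂x_j) dx_i ∧ dx_j.
  coefficient of dx ∧ dy: ∂f_2/∂x - ∂f_1/∂y = ∂(y*(x - 2*z))/∂x - ∂(x*(3 - z))/∂y = y
  coefficient of dx ∧ dz: ∂f_3/∂x - ∂f_1/∂z = ∂(x*(x - z + 1))/∂x - ∂(x*(3 - z))/∂z = 3*x - z + 1
  coefficient of dy ∧ dz: ∂f_3/∂y - ∂f_2/∂z = ∂(x*(x - z + 1))/∂y - ∂(y*(x - 2*z))/∂z = 2*y
Assembling: d(omega) = (y) dx ∧ dy + (3*x - z + 1) dx ∧ dz + (2*y) dy ∧ dz.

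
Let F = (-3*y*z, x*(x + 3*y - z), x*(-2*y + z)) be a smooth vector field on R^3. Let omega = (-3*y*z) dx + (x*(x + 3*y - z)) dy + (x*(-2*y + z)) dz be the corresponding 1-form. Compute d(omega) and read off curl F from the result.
d(omega) = (-x) dy ∧ dz + (-y - z) dz ∧ dx + (2*x + 3*y + 2*z) dx ∧ dy; curl F = (-x, -y - z, 2*x + 3*y + 2*z)

d omega = sum_{i<j} (∂f_j/∂x_i - ∂f_i/∂x_j) dx_i ∧ dx_j. Under the identification (dy ∧ dz, dz ∧ dx, dx ∧ dy) ↔ (e_x, e_y, e_z), the coefficients are exactly the components of curl F. Compute:
  ∂R/∂y - ∂Q/∂z = (-2*x) - (-x) = -x
  ∂P/∂z - ∂R/∂x = (-3*y) - (-2*y + z) = -y - z
  ∂Q/∂x - ∂P/∂y = (2*x + 3*y - z) - (-3*z) = 2*x + 3*y + 2*z.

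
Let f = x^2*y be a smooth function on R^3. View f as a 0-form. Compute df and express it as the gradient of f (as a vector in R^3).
df = (2*x*y) dx + (x^2) dy + (0) dz; grad f = (2*x*y, x^2, 0)

For a 0-form f, d f = (∂f/∂x) dx + (∂f/∂y) dy + (∂f/∂z) dz. The components of the vector representation are exactly the entries of grad f in Cartesian coordinates:
  ∂f/∂x = 2*x*y
  ∂f/∂y = x^2
  ∂f/∂z = 0.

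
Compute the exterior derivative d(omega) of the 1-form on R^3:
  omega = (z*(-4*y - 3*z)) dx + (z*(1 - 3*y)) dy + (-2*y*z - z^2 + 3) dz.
d(omega) = (4*z) dx ∧ dy + (4*y + 6*z) dx ∧ dz + (3*y - 2*z - 1) dy ∧ dz

For a 1-form omega = sum_i f_i dx_i, the exterior derivative is
  d(omega) = sum_{i < j} (∂f_j/∂x_i - ∂f_i/∂x_j) dx_i ∧ dx_j.
  coefficient of dx ∧ dy: ∂f_2/∂x - ∂f_1/∂y = ∂(z*(1 - 3*y))/∂x - ∂(z*(-4*y - 3*z))/∂y = 4*z
  coefficient of dx ∧ dz: ∂f_3/∂x - ∂f_1/∂z = ∂(-2*y*z - z^2 + 3)/∂x - ∂(z*(-4*y - 3*z))/∂z = 4*y + 6*z
  coefficient of dy ∧ dz: ∂f_3/∂y - ∂f_2/∂z = ∂(-2*y*z - z^2 + 3)/∂y - ∂(z*(1 - 3*y))/∂z = 3*y - 2*z - 1
Assembling: d(omega) = (4*z) dx ∧ dy + (4*y + 6*z) dx ∧ dz + (3*y - 2*z - 1) dy ∧ dz.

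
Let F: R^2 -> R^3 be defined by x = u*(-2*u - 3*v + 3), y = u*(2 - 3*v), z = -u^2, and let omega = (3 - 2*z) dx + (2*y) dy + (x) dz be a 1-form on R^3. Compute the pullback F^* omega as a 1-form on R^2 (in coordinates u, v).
F^* omega = (-4*u^3 + 18*u*v^2 - 24*u*v - 4*u - 9*v + 9) du + (3*u*(-2*u^2 + 6*u*v - 4*u - 3)) dv

Using F^*(f dg) = (f ∘ F) d(g ∘ F), substitute each coordinate x_i by F_i(u, v) in f_i, and replace dx_i by d F_i = (∂F_i/∂u) du + (∂F_i/∂v) dv.
  For the x component: f_1(F) = 2*u^2 + 3; d F_1 = (-4*u - 3*v + 3) du + (-3*u) dv
  For the y component: f_2(F) = 2*u*(2 - 3*v); d F_2 = (2 - 3*v) du + (-3*u) dv
  For the z component: f_3(F) = u*(-2*u - 3*v + 3); d F_3 = (-2*u) du + (0) dv
Combining and collecting du, dv coefficients:
  coeff of du: -4*u^3 + 18*u*v^2 - 24*u*v - 4*u - 9*v + 9
  coeff of dv: 3*u*(-2*u^2 + 6*u*v - 4*u - 3)
F^* omega = (-4*u^3 + 18*u*v^2 - 24*u*v - 4*u - 9*v + 9) du + (3*u*(-2*u^2 + 6*u*v - 4*u - 3)) dv.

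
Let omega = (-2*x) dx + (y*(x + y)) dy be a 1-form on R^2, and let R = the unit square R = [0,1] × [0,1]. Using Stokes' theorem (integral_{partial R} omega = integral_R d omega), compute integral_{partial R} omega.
integral_(partial R) omega = 1/2

Stokes: integral_partial_R omega = integral_R d omega with d omega = (∂Q/∂x - ∂P/∂y) dx ∧ dy.
  ∂Q/∂x = y
  ∂P/∂y = 0
  integrand = ∂Q/∂x - ∂P/∂y = y.
Integrating over R: integral_0^1 integral_0^1 (y) dx dy = 1/2.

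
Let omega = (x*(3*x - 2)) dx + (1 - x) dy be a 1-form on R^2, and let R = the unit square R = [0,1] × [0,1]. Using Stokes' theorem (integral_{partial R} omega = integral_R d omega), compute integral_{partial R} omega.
integral_(partial R) omega = -1

Stokes: integral_partial_R omega = integral_R d omega with d omega = (∂Q/∂x - ∂P/∂y) dx ∧ dy.
  ∂Q/∂x = -1
  ∂P/∂y = 0
  integrand = ∂Q/∂x - ∂P/∂y = -1.
Integrating over R: integral_0^1 integral_0^1 (-1) dx dy = -1.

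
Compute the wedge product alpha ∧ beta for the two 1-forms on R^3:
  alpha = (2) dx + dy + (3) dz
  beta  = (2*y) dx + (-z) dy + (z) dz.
alpha ∧ beta = (-2*y - 2*z) dx ∧ dy + (-6*y + 2*z) dx ∧ dz + (4*z) dy ∧ dz

Distribute the wedge, using dx_i ∧ dx_j = -dx_j ∧ dx_i and dx_i ∧ dx_i = 0. For each pair (i, j) with i < j, the coefficient of dx_i ∧ dx_j in alpha ∧ beta is (alpha_i * beta_j - alpha_j * beta_i). Collecting: alpha ∧ beta = (-2*y - 2*z) dx ∧ dy + (-6*y + 2*z) dx ∧ dz + (4*z) dy ∧ dz.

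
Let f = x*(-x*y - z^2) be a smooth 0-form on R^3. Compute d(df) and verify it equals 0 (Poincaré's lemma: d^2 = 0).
d(df) = 0

Step 1: df = sum_i (∂f/∂x_i) dx_i = (-2*x*y - z^2) dx + (-x^2) dy + (-2*x*z) dz.
Step 2: Apply d again. Using the 1-form formula, the coefficient of dx ∧ dy in d(df) is ∂^2 f/∂x ∂y - ∂^2 f/∂y ∂x = (-2*x) - (-2*x) = 0 (equality of mixed partials for smooth f).
Similarly for dx ∧ dz and dy ∧ dz — all coefficients vanish. So d(df) = 0.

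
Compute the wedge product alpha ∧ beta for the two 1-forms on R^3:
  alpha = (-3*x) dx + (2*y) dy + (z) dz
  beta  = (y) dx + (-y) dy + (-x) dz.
alpha ∧ beta = (y*(3*x - 2*y)) dx ∧ dy + (3*x^2 - y*z) dx ∧ dz + (y*(-2*x + z)) dy ∧ dz

Distribute the wedge, using dx_i ∧ dx_j = -dx_j ∧ dx_i and dx_i ∧ dx_i = 0. For each pair (i, j) with i < j, the coefficient of dx_i ∧ dx_j in alpha ∧ beta is (alpha_i * beta_j - alpha_j * beta_i). Collecting: alpha ∧ beta = (y*(3*x - 2*y)) dx ∧ dy + (3*x^2 - y*z) dx ∧ dz + (y*(-2*x + z)) dy ∧ dz.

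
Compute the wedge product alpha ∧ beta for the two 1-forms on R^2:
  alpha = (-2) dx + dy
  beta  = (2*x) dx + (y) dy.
alpha ∧ beta = (-2*x - 2*y) dx ∧ dy

Distribute the wedge, using dx_i ∧ dx_j = -dx_j ∧ dx_i and dx_i ∧ dx_i = 0. For each pair (i, j) with i < j, the coefficient of dx_i ∧ dx_j in alpha ∧ beta is (alpha_i * beta_j - alpha_j * beta_i). Collecting: alpha ∧ beta = (-2*x - 2*y) dx ∧ dy.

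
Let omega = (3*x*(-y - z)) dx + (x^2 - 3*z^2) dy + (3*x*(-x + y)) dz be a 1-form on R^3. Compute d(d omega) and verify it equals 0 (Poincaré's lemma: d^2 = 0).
d(d omega) = 0

Step 1: d omega = sum_{i<j} (∂f_j/∂x_i - ∂f_i/∂x_j) dx_i ∧ dx_j:
  coeff of dx ∧ dy: 5*x
  coeff of dx ∧ dz: -3*x + 3*y
  coeff of dy ∧ dz: 3*x + 6*z
Step 2: Apply d again to each 2-form coefficient. The only possible 3-form in R^3 is dx ∧ dy ∧ dz, with coefficient
  ∂(coeff of dy∧dz)/∂x - ∂(coeff of dx∧dz)/∂y + ∂(coeff of dx∧dy)/∂z
  = ∂/∂x (3*x + 6*z) - ∂/∂y (-3*x + 3*y) + ∂/∂z (5*x).
Each of these terms simplifies to sums of mixed partials that cancel in pairs. The result is 0 (by equality of mixed partials for smooth functions — Schwarz / Clairaut).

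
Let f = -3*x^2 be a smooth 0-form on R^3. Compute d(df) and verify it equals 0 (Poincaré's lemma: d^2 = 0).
d(df) = 0

Step 1: df = sum_i (∂f/∂x_i) dx_i = (-6*x) dx + (0) dy + (0) dz.
Step 2: Apply d again. Using the 1-form formula, the coefficient of dx ∧ dy in d(df) is ∂^2 f/∂x ∂y - ∂^2 f/∂y ∂x = (0) - (0) = 0 (equality of mixed partials for smooth f).
Similarly for dx ∧ dz and dy ∧ dz — all coefficients vanish. So d(df) = 0.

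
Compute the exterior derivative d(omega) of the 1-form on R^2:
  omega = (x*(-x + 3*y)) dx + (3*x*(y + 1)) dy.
d(omega) = (-3*x + 3*y + 3) dx ∧ dy

For a 1-form omega = sum_i f_i dx_i, the exterior derivative is
  d(omega) = sum_{i < j} (∂f_j/∂x_i - ∂f_i/∂x_j) dx_i ∧ dx_j.
  coefficient of dx ∧ dy: ∂f_2/∂x - ∂f_1/∂y = ∂(3*x*(y + 1))/∂x - ∂(x*(-x + 3*y))/∂y = -3*x + 3*y + 3
Assembling: d(omega) = (-3*x + 3*y + 3) dx ∧ dy.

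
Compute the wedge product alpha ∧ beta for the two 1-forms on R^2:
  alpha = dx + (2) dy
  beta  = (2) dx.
alpha ∧ beta = (-4) dx ∧ dy

Distribute the wedge, using dx_i ∧ dx_j = -dx_j ∧ dx_i and dx_i ∧ dx_i = 0. For each pair (i, j) with i < j, the coefficient of dx_i ∧ dx_j in alpha ∧ beta is (alpha_i * beta_j - alpha_j * beta_i). Collecting: alpha ∧ beta = (-4) dx ∧ dy.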